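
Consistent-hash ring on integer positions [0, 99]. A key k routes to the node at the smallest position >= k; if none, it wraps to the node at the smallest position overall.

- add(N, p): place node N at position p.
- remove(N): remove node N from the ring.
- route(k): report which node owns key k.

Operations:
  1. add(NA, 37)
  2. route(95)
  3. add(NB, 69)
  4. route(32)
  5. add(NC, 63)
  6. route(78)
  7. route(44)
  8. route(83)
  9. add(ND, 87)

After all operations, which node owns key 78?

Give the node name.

Op 1: add NA@37 -> ring=[37:NA]
Op 2: route key 95: none >= 95, wrap to smallest pos 37 -> NA
Op 3: add NB@69 -> ring=[37:NA,69:NB]
Op 4: route key 32: smallest pos >= 32 is 37 -> NA
Op 5: add NC@63 -> ring=[37:NA,63:NC,69:NB]
Op 6: route key 78: none >= 78, wrap to smallest pos 37 -> NA
Op 7: route key 44: smallest pos >= 44 is 63 -> NC
Op 8: route key 83: none >= 83, wrap to smallest pos 37 -> NA
Op 9: add ND@87 -> ring=[37:NA,63:NC,69:NB,87:ND]
Final route key 78: smallest pos >= 78 is 87 -> ND

Answer: ND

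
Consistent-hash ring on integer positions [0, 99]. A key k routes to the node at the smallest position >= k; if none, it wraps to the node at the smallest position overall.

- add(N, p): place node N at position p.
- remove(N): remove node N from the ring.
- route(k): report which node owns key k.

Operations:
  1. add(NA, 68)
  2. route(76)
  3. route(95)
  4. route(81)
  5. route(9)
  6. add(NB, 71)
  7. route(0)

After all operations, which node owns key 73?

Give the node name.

Op 1: add NA@68 -> ring=[68:NA]
Op 2: route key 76: none >= 76, wrap to smallest pos 68 -> NA
Op 3: route key 95: none >= 95, wrap to smallest pos 68 -> NA
Op 4: route key 81: none >= 81, wrap to smallest pos 68 -> NA
Op 5: route key 9: smallest pos >= 9 is 68 -> NA
Op 6: add NB@71 -> ring=[68:NA,71:NB]
Op 7: route key 0: smallest pos >= 0 is 68 -> NA
Final route key 73: none >= 73, wrap to smallest pos 68 -> NA

Answer: NA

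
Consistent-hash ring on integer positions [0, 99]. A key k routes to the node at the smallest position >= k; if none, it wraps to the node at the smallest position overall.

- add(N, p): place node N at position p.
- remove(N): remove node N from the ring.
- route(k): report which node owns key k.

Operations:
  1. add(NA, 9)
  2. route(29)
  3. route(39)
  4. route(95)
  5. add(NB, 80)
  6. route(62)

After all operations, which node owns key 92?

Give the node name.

Answer: NA

Derivation:
Op 1: add NA@9 -> ring=[9:NA]
Op 2: route key 29: none >= 29, wrap to smallest pos 9 -> NA
Op 3: route key 39: none >= 39, wrap to smallest pos 9 -> NA
Op 4: route key 95: none >= 95, wrap to smallest pos 9 -> NA
Op 5: add NB@80 -> ring=[9:NA,80:NB]
Op 6: route key 62: smallest pos >= 62 is 80 -> NB
Final route key 92: none >= 92, wrap to smallest pos 9 -> NA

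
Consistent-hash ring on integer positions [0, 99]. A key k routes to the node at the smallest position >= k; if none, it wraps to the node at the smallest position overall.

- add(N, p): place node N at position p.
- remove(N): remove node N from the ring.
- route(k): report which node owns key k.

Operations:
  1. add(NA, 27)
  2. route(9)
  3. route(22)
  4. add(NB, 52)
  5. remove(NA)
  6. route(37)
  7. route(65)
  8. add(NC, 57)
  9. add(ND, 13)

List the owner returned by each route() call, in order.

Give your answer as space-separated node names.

Op 1: add NA@27 -> ring=[27:NA]
Op 2: route key 9: smallest pos >= 9 is 27 -> NA
Op 3: route key 22: smallest pos >= 22 is 27 -> NA
Op 4: add NB@52 -> ring=[27:NA,52:NB]
Op 5: remove NA -> ring=[52:NB]
Op 6: route key 37: smallest pos >= 37 is 52 -> NB
Op 7: route key 65: none >= 65, wrap to smallest pos 52 -> NB
Op 8: add NC@57 -> ring=[52:NB,57:NC]
Op 9: add ND@13 -> ring=[13:ND,52:NB,57:NC]

Answer: NA NA NB NB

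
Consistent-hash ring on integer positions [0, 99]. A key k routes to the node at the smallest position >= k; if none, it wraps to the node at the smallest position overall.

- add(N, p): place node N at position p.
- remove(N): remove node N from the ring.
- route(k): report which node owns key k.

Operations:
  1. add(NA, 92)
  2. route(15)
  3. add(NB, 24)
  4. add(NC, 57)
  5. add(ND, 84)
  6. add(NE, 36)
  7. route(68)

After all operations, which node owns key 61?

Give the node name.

Answer: ND

Derivation:
Op 1: add NA@92 -> ring=[92:NA]
Op 2: route key 15: smallest pos >= 15 is 92 -> NA
Op 3: add NB@24 -> ring=[24:NB,92:NA]
Op 4: add NC@57 -> ring=[24:NB,57:NC,92:NA]
Op 5: add ND@84 -> ring=[24:NB,57:NC,84:ND,92:NA]
Op 6: add NE@36 -> ring=[24:NB,36:NE,57:NC,84:ND,92:NA]
Op 7: route key 68: smallest pos >= 68 is 84 -> ND
Final route key 61: smallest pos >= 61 is 84 -> ND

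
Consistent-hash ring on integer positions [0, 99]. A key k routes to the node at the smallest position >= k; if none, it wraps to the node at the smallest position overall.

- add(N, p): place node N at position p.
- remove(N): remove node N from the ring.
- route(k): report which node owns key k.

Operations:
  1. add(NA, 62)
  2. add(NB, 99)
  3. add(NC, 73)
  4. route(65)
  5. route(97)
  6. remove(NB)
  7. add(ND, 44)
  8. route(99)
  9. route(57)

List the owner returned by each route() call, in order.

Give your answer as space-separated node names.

Answer: NC NB ND NA

Derivation:
Op 1: add NA@62 -> ring=[62:NA]
Op 2: add NB@99 -> ring=[62:NA,99:NB]
Op 3: add NC@73 -> ring=[62:NA,73:NC,99:NB]
Op 4: route key 65: smallest pos >= 65 is 73 -> NC
Op 5: route key 97: smallest pos >= 97 is 99 -> NB
Op 6: remove NB -> ring=[62:NA,73:NC]
Op 7: add ND@44 -> ring=[44:ND,62:NA,73:NC]
Op 8: route key 99: none >= 99, wrap to smallest pos 44 -> ND
Op 9: route key 57: smallest pos >= 57 is 62 -> NA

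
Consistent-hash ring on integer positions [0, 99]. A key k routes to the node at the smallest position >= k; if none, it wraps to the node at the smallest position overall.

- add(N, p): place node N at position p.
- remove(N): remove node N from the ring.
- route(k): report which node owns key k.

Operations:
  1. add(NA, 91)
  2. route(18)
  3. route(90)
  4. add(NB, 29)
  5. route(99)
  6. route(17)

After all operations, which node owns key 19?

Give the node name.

Answer: NB

Derivation:
Op 1: add NA@91 -> ring=[91:NA]
Op 2: route key 18: smallest pos >= 18 is 91 -> NA
Op 3: route key 90: smallest pos >= 90 is 91 -> NA
Op 4: add NB@29 -> ring=[29:NB,91:NA]
Op 5: route key 99: none >= 99, wrap to smallest pos 29 -> NB
Op 6: route key 17: smallest pos >= 17 is 29 -> NB
Final route key 19: smallest pos >= 19 is 29 -> NB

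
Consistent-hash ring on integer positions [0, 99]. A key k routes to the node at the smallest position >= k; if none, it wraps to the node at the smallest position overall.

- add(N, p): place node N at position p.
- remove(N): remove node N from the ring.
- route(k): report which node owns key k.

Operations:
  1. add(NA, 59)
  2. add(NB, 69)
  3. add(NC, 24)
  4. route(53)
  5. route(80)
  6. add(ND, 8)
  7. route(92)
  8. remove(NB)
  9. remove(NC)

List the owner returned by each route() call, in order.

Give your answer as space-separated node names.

Answer: NA NC ND

Derivation:
Op 1: add NA@59 -> ring=[59:NA]
Op 2: add NB@69 -> ring=[59:NA,69:NB]
Op 3: add NC@24 -> ring=[24:NC,59:NA,69:NB]
Op 4: route key 53: smallest pos >= 53 is 59 -> NA
Op 5: route key 80: none >= 80, wrap to smallest pos 24 -> NC
Op 6: add ND@8 -> ring=[8:ND,24:NC,59:NA,69:NB]
Op 7: route key 92: none >= 92, wrap to smallest pos 8 -> ND
Op 8: remove NB -> ring=[8:ND,24:NC,59:NA]
Op 9: remove NC -> ring=[8:ND,59:NA]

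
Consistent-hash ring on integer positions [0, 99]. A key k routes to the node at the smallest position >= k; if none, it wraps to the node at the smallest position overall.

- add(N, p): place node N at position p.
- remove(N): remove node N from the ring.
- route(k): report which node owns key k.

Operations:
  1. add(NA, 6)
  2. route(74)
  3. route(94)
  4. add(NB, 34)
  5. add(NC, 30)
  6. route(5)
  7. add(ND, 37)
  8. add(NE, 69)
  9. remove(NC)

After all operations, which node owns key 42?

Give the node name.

Op 1: add NA@6 -> ring=[6:NA]
Op 2: route key 74: none >= 74, wrap to smallest pos 6 -> NA
Op 3: route key 94: none >= 94, wrap to smallest pos 6 -> NA
Op 4: add NB@34 -> ring=[6:NA,34:NB]
Op 5: add NC@30 -> ring=[6:NA,30:NC,34:NB]
Op 6: route key 5: smallest pos >= 5 is 6 -> NA
Op 7: add ND@37 -> ring=[6:NA,30:NC,34:NB,37:ND]
Op 8: add NE@69 -> ring=[6:NA,30:NC,34:NB,37:ND,69:NE]
Op 9: remove NC -> ring=[6:NA,34:NB,37:ND,69:NE]
Final route key 42: smallest pos >= 42 is 69 -> NE

Answer: NE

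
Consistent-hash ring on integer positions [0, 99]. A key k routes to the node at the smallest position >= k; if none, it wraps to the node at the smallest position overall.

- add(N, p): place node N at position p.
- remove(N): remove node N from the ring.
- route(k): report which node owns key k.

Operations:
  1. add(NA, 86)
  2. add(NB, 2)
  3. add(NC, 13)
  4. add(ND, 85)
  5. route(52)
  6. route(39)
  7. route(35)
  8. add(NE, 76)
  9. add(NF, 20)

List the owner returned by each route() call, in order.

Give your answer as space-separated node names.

Op 1: add NA@86 -> ring=[86:NA]
Op 2: add NB@2 -> ring=[2:NB,86:NA]
Op 3: add NC@13 -> ring=[2:NB,13:NC,86:NA]
Op 4: add ND@85 -> ring=[2:NB,13:NC,85:ND,86:NA]
Op 5: route key 52: smallest pos >= 52 is 85 -> ND
Op 6: route key 39: smallest pos >= 39 is 85 -> ND
Op 7: route key 35: smallest pos >= 35 is 85 -> ND
Op 8: add NE@76 -> ring=[2:NB,13:NC,76:NE,85:ND,86:NA]
Op 9: add NF@20 -> ring=[2:NB,13:NC,20:NF,76:NE,85:ND,86:NA]

Answer: ND ND ND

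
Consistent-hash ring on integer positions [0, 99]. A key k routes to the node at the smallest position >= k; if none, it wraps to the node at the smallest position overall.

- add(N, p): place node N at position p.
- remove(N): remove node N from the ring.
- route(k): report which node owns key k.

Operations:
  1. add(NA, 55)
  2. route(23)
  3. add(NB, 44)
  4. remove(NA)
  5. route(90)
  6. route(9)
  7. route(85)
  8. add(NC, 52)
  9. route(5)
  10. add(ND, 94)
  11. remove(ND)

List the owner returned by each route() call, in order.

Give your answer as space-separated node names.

Op 1: add NA@55 -> ring=[55:NA]
Op 2: route key 23: smallest pos >= 23 is 55 -> NA
Op 3: add NB@44 -> ring=[44:NB,55:NA]
Op 4: remove NA -> ring=[44:NB]
Op 5: route key 90: none >= 90, wrap to smallest pos 44 -> NB
Op 6: route key 9: smallest pos >= 9 is 44 -> NB
Op 7: route key 85: none >= 85, wrap to smallest pos 44 -> NB
Op 8: add NC@52 -> ring=[44:NB,52:NC]
Op 9: route key 5: smallest pos >= 5 is 44 -> NB
Op 10: add ND@94 -> ring=[44:NB,52:NC,94:ND]
Op 11: remove ND -> ring=[44:NB,52:NC]

Answer: NA NB NB NB NB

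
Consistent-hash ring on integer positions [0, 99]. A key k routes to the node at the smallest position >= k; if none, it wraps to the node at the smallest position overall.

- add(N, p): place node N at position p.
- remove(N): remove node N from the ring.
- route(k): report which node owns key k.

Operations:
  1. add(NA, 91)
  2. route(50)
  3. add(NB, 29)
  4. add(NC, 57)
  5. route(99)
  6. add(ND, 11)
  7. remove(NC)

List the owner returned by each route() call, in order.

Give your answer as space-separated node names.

Op 1: add NA@91 -> ring=[91:NA]
Op 2: route key 50: smallest pos >= 50 is 91 -> NA
Op 3: add NB@29 -> ring=[29:NB,91:NA]
Op 4: add NC@57 -> ring=[29:NB,57:NC,91:NA]
Op 5: route key 99: none >= 99, wrap to smallest pos 29 -> NB
Op 6: add ND@11 -> ring=[11:ND,29:NB,57:NC,91:NA]
Op 7: remove NC -> ring=[11:ND,29:NB,91:NA]

Answer: NA NB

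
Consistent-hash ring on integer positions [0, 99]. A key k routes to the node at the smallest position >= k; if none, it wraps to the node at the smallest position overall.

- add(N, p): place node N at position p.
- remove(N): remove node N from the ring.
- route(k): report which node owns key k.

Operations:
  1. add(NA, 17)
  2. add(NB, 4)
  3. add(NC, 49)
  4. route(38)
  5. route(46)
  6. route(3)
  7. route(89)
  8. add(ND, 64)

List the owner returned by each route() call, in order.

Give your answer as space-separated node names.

Answer: NC NC NB NB

Derivation:
Op 1: add NA@17 -> ring=[17:NA]
Op 2: add NB@4 -> ring=[4:NB,17:NA]
Op 3: add NC@49 -> ring=[4:NB,17:NA,49:NC]
Op 4: route key 38: smallest pos >= 38 is 49 -> NC
Op 5: route key 46: smallest pos >= 46 is 49 -> NC
Op 6: route key 3: smallest pos >= 3 is 4 -> NB
Op 7: route key 89: none >= 89, wrap to smallest pos 4 -> NB
Op 8: add ND@64 -> ring=[4:NB,17:NA,49:NC,64:ND]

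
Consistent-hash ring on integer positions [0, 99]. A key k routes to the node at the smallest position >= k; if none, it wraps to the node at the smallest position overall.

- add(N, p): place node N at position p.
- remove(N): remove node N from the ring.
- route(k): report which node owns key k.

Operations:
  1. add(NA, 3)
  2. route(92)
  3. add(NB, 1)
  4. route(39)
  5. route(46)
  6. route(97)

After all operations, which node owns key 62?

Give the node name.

Answer: NB

Derivation:
Op 1: add NA@3 -> ring=[3:NA]
Op 2: route key 92: none >= 92, wrap to smallest pos 3 -> NA
Op 3: add NB@1 -> ring=[1:NB,3:NA]
Op 4: route key 39: none >= 39, wrap to smallest pos 1 -> NB
Op 5: route key 46: none >= 46, wrap to smallest pos 1 -> NB
Op 6: route key 97: none >= 97, wrap to smallest pos 1 -> NB
Final route key 62: none >= 62, wrap to smallest pos 1 -> NB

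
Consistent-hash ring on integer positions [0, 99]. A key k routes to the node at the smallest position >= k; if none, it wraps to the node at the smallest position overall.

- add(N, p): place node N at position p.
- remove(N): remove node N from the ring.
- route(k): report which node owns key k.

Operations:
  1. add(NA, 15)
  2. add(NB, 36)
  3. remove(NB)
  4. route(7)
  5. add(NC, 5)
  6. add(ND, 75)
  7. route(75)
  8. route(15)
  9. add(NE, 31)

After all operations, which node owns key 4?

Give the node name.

Op 1: add NA@15 -> ring=[15:NA]
Op 2: add NB@36 -> ring=[15:NA,36:NB]
Op 3: remove NB -> ring=[15:NA]
Op 4: route key 7: smallest pos >= 7 is 15 -> NA
Op 5: add NC@5 -> ring=[5:NC,15:NA]
Op 6: add ND@75 -> ring=[5:NC,15:NA,75:ND]
Op 7: route key 75: smallest pos >= 75 is 75 -> ND
Op 8: route key 15: smallest pos >= 15 is 15 -> NA
Op 9: add NE@31 -> ring=[5:NC,15:NA,31:NE,75:ND]
Final route key 4: smallest pos >= 4 is 5 -> NC

Answer: NC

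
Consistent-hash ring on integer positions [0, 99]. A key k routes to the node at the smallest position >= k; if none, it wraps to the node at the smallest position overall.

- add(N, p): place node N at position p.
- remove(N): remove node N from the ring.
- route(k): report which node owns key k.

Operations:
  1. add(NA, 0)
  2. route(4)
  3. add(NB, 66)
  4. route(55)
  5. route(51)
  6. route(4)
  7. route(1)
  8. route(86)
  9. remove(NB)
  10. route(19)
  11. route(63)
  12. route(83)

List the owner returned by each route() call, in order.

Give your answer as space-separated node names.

Answer: NA NB NB NB NB NA NA NA NA

Derivation:
Op 1: add NA@0 -> ring=[0:NA]
Op 2: route key 4: none >= 4, wrap to smallest pos 0 -> NA
Op 3: add NB@66 -> ring=[0:NA,66:NB]
Op 4: route key 55: smallest pos >= 55 is 66 -> NB
Op 5: route key 51: smallest pos >= 51 is 66 -> NB
Op 6: route key 4: smallest pos >= 4 is 66 -> NB
Op 7: route key 1: smallest pos >= 1 is 66 -> NB
Op 8: route key 86: none >= 86, wrap to smallest pos 0 -> NA
Op 9: remove NB -> ring=[0:NA]
Op 10: route key 19: none >= 19, wrap to smallest pos 0 -> NA
Op 11: route key 63: none >= 63, wrap to smallest pos 0 -> NA
Op 12: route key 83: none >= 83, wrap to smallest pos 0 -> NA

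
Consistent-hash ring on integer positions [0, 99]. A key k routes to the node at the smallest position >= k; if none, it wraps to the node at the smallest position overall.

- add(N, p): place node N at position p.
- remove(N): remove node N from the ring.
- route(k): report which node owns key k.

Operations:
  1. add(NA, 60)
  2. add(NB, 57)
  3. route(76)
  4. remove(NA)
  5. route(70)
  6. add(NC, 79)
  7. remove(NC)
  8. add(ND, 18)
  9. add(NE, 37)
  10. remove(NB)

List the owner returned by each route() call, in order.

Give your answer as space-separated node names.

Answer: NB NB

Derivation:
Op 1: add NA@60 -> ring=[60:NA]
Op 2: add NB@57 -> ring=[57:NB,60:NA]
Op 3: route key 76: none >= 76, wrap to smallest pos 57 -> NB
Op 4: remove NA -> ring=[57:NB]
Op 5: route key 70: none >= 70, wrap to smallest pos 57 -> NB
Op 6: add NC@79 -> ring=[57:NB,79:NC]
Op 7: remove NC -> ring=[57:NB]
Op 8: add ND@18 -> ring=[18:ND,57:NB]
Op 9: add NE@37 -> ring=[18:ND,37:NE,57:NB]
Op 10: remove NB -> ring=[18:ND,37:NE]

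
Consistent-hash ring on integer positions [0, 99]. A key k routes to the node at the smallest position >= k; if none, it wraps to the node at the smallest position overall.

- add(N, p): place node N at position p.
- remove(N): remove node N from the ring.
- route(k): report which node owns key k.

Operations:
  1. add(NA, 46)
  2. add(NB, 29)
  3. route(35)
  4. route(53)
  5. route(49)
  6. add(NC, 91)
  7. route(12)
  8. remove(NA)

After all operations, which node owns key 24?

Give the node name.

Op 1: add NA@46 -> ring=[46:NA]
Op 2: add NB@29 -> ring=[29:NB,46:NA]
Op 3: route key 35: smallest pos >= 35 is 46 -> NA
Op 4: route key 53: none >= 53, wrap to smallest pos 29 -> NB
Op 5: route key 49: none >= 49, wrap to smallest pos 29 -> NB
Op 6: add NC@91 -> ring=[29:NB,46:NA,91:NC]
Op 7: route key 12: smallest pos >= 12 is 29 -> NB
Op 8: remove NA -> ring=[29:NB,91:NC]
Final route key 24: smallest pos >= 24 is 29 -> NB

Answer: NB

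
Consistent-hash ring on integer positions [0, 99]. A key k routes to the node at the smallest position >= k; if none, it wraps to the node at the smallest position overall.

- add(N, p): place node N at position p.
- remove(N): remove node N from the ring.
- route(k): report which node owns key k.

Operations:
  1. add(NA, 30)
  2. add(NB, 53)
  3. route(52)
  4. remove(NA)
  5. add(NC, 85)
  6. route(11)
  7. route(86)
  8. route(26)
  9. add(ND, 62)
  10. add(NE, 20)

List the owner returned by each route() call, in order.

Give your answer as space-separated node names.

Op 1: add NA@30 -> ring=[30:NA]
Op 2: add NB@53 -> ring=[30:NA,53:NB]
Op 3: route key 52: smallest pos >= 52 is 53 -> NB
Op 4: remove NA -> ring=[53:NB]
Op 5: add NC@85 -> ring=[53:NB,85:NC]
Op 6: route key 11: smallest pos >= 11 is 53 -> NB
Op 7: route key 86: none >= 86, wrap to smallest pos 53 -> NB
Op 8: route key 26: smallest pos >= 26 is 53 -> NB
Op 9: add ND@62 -> ring=[53:NB,62:ND,85:NC]
Op 10: add NE@20 -> ring=[20:NE,53:NB,62:ND,85:NC]

Answer: NB NB NB NB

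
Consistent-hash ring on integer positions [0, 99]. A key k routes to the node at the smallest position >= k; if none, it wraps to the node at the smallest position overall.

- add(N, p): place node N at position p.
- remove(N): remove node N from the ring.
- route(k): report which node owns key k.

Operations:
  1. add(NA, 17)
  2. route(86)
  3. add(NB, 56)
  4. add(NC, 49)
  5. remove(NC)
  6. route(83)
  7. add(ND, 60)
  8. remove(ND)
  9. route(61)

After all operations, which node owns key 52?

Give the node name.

Answer: NB

Derivation:
Op 1: add NA@17 -> ring=[17:NA]
Op 2: route key 86: none >= 86, wrap to smallest pos 17 -> NA
Op 3: add NB@56 -> ring=[17:NA,56:NB]
Op 4: add NC@49 -> ring=[17:NA,49:NC,56:NB]
Op 5: remove NC -> ring=[17:NA,56:NB]
Op 6: route key 83: none >= 83, wrap to smallest pos 17 -> NA
Op 7: add ND@60 -> ring=[17:NA,56:NB,60:ND]
Op 8: remove ND -> ring=[17:NA,56:NB]
Op 9: route key 61: none >= 61, wrap to smallest pos 17 -> NA
Final route key 52: smallest pos >= 52 is 56 -> NB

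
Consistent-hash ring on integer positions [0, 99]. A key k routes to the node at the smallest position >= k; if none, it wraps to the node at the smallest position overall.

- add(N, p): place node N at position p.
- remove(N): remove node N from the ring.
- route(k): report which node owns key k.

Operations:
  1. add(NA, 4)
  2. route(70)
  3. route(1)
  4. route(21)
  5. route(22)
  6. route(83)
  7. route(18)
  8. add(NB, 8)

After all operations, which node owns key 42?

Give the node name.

Op 1: add NA@4 -> ring=[4:NA]
Op 2: route key 70: none >= 70, wrap to smallest pos 4 -> NA
Op 3: route key 1: smallest pos >= 1 is 4 -> NA
Op 4: route key 21: none >= 21, wrap to smallest pos 4 -> NA
Op 5: route key 22: none >= 22, wrap to smallest pos 4 -> NA
Op 6: route key 83: none >= 83, wrap to smallest pos 4 -> NA
Op 7: route key 18: none >= 18, wrap to smallest pos 4 -> NA
Op 8: add NB@8 -> ring=[4:NA,8:NB]
Final route key 42: none >= 42, wrap to smallest pos 4 -> NA

Answer: NA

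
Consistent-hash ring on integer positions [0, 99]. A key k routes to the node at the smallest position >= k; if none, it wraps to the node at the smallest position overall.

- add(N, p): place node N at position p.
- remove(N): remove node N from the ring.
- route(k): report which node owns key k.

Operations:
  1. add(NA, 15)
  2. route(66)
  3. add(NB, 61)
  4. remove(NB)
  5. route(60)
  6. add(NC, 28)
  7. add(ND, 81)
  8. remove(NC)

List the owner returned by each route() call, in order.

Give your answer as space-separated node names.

Op 1: add NA@15 -> ring=[15:NA]
Op 2: route key 66: none >= 66, wrap to smallest pos 15 -> NA
Op 3: add NB@61 -> ring=[15:NA,61:NB]
Op 4: remove NB -> ring=[15:NA]
Op 5: route key 60: none >= 60, wrap to smallest pos 15 -> NA
Op 6: add NC@28 -> ring=[15:NA,28:NC]
Op 7: add ND@81 -> ring=[15:NA,28:NC,81:ND]
Op 8: remove NC -> ring=[15:NA,81:ND]

Answer: NA NA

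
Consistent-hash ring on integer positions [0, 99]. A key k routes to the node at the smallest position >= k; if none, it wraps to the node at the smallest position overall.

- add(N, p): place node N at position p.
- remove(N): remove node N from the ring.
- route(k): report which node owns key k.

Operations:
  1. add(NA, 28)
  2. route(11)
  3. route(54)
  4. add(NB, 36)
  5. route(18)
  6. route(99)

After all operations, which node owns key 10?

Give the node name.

Answer: NA

Derivation:
Op 1: add NA@28 -> ring=[28:NA]
Op 2: route key 11: smallest pos >= 11 is 28 -> NA
Op 3: route key 54: none >= 54, wrap to smallest pos 28 -> NA
Op 4: add NB@36 -> ring=[28:NA,36:NB]
Op 5: route key 18: smallest pos >= 18 is 28 -> NA
Op 6: route key 99: none >= 99, wrap to smallest pos 28 -> NA
Final route key 10: smallest pos >= 10 is 28 -> NA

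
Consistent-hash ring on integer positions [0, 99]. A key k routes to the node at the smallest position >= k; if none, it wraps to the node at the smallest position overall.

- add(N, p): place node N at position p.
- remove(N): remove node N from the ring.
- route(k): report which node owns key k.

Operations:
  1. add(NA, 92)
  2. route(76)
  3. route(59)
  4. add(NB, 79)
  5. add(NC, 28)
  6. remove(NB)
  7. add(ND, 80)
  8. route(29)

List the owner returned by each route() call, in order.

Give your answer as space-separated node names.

Answer: NA NA ND

Derivation:
Op 1: add NA@92 -> ring=[92:NA]
Op 2: route key 76: smallest pos >= 76 is 92 -> NA
Op 3: route key 59: smallest pos >= 59 is 92 -> NA
Op 4: add NB@79 -> ring=[79:NB,92:NA]
Op 5: add NC@28 -> ring=[28:NC,79:NB,92:NA]
Op 6: remove NB -> ring=[28:NC,92:NA]
Op 7: add ND@80 -> ring=[28:NC,80:ND,92:NA]
Op 8: route key 29: smallest pos >= 29 is 80 -> ND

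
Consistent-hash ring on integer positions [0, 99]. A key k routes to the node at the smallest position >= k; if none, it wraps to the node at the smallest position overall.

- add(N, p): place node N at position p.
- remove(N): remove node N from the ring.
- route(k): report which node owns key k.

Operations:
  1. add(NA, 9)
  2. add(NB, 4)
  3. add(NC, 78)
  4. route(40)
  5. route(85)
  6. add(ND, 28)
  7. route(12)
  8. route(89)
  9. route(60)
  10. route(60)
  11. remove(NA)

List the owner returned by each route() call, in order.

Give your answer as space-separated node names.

Op 1: add NA@9 -> ring=[9:NA]
Op 2: add NB@4 -> ring=[4:NB,9:NA]
Op 3: add NC@78 -> ring=[4:NB,9:NA,78:NC]
Op 4: route key 40: smallest pos >= 40 is 78 -> NC
Op 5: route key 85: none >= 85, wrap to smallest pos 4 -> NB
Op 6: add ND@28 -> ring=[4:NB,9:NA,28:ND,78:NC]
Op 7: route key 12: smallest pos >= 12 is 28 -> ND
Op 8: route key 89: none >= 89, wrap to smallest pos 4 -> NB
Op 9: route key 60: smallest pos >= 60 is 78 -> NC
Op 10: route key 60: smallest pos >= 60 is 78 -> NC
Op 11: remove NA -> ring=[4:NB,28:ND,78:NC]

Answer: NC NB ND NB NC NC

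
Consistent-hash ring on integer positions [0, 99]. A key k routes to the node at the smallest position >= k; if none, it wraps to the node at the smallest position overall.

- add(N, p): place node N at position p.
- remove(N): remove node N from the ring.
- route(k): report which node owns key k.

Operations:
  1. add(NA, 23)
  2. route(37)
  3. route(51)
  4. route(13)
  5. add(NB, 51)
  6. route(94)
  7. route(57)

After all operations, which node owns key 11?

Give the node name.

Answer: NA

Derivation:
Op 1: add NA@23 -> ring=[23:NA]
Op 2: route key 37: none >= 37, wrap to smallest pos 23 -> NA
Op 3: route key 51: none >= 51, wrap to smallest pos 23 -> NA
Op 4: route key 13: smallest pos >= 13 is 23 -> NA
Op 5: add NB@51 -> ring=[23:NA,51:NB]
Op 6: route key 94: none >= 94, wrap to smallest pos 23 -> NA
Op 7: route key 57: none >= 57, wrap to smallest pos 23 -> NA
Final route key 11: smallest pos >= 11 is 23 -> NA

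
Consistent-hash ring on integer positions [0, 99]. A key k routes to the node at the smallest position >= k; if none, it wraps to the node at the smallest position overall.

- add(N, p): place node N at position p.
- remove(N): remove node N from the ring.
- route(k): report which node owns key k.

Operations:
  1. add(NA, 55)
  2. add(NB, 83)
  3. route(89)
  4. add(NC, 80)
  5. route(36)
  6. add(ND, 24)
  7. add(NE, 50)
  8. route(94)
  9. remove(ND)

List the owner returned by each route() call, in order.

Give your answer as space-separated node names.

Answer: NA NA ND

Derivation:
Op 1: add NA@55 -> ring=[55:NA]
Op 2: add NB@83 -> ring=[55:NA,83:NB]
Op 3: route key 89: none >= 89, wrap to smallest pos 55 -> NA
Op 4: add NC@80 -> ring=[55:NA,80:NC,83:NB]
Op 5: route key 36: smallest pos >= 36 is 55 -> NA
Op 6: add ND@24 -> ring=[24:ND,55:NA,80:NC,83:NB]
Op 7: add NE@50 -> ring=[24:ND,50:NE,55:NA,80:NC,83:NB]
Op 8: route key 94: none >= 94, wrap to smallest pos 24 -> ND
Op 9: remove ND -> ring=[50:NE,55:NA,80:NC,83:NB]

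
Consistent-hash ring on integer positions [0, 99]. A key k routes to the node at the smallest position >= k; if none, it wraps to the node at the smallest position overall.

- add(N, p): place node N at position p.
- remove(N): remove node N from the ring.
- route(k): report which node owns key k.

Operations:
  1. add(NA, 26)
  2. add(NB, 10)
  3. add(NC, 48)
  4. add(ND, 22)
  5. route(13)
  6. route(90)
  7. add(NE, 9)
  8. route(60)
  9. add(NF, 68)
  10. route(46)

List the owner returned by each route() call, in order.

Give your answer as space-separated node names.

Answer: ND NB NE NC

Derivation:
Op 1: add NA@26 -> ring=[26:NA]
Op 2: add NB@10 -> ring=[10:NB,26:NA]
Op 3: add NC@48 -> ring=[10:NB,26:NA,48:NC]
Op 4: add ND@22 -> ring=[10:NB,22:ND,26:NA,48:NC]
Op 5: route key 13: smallest pos >= 13 is 22 -> ND
Op 6: route key 90: none >= 90, wrap to smallest pos 10 -> NB
Op 7: add NE@9 -> ring=[9:NE,10:NB,22:ND,26:NA,48:NC]
Op 8: route key 60: none >= 60, wrap to smallest pos 9 -> NE
Op 9: add NF@68 -> ring=[9:NE,10:NB,22:ND,26:NA,48:NC,68:NF]
Op 10: route key 46: smallest pos >= 46 is 48 -> NC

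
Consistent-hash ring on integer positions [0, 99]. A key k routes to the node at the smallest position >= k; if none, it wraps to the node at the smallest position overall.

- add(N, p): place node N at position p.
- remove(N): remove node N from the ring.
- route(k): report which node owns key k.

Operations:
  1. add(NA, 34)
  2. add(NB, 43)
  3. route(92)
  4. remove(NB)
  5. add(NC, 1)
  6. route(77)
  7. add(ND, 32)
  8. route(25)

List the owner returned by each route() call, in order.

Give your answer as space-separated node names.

Op 1: add NA@34 -> ring=[34:NA]
Op 2: add NB@43 -> ring=[34:NA,43:NB]
Op 3: route key 92: none >= 92, wrap to smallest pos 34 -> NA
Op 4: remove NB -> ring=[34:NA]
Op 5: add NC@1 -> ring=[1:NC,34:NA]
Op 6: route key 77: none >= 77, wrap to smallest pos 1 -> NC
Op 7: add ND@32 -> ring=[1:NC,32:ND,34:NA]
Op 8: route key 25: smallest pos >= 25 is 32 -> ND

Answer: NA NC ND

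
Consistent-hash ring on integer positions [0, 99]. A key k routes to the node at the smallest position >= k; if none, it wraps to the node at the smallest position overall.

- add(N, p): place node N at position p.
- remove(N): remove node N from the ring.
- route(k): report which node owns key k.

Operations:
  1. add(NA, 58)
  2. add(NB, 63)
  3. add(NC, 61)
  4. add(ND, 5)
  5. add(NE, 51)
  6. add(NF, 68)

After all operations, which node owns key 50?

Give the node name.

Answer: NE

Derivation:
Op 1: add NA@58 -> ring=[58:NA]
Op 2: add NB@63 -> ring=[58:NA,63:NB]
Op 3: add NC@61 -> ring=[58:NA,61:NC,63:NB]
Op 4: add ND@5 -> ring=[5:ND,58:NA,61:NC,63:NB]
Op 5: add NE@51 -> ring=[5:ND,51:NE,58:NA,61:NC,63:NB]
Op 6: add NF@68 -> ring=[5:ND,51:NE,58:NA,61:NC,63:NB,68:NF]
Final route key 50: smallest pos >= 50 is 51 -> NE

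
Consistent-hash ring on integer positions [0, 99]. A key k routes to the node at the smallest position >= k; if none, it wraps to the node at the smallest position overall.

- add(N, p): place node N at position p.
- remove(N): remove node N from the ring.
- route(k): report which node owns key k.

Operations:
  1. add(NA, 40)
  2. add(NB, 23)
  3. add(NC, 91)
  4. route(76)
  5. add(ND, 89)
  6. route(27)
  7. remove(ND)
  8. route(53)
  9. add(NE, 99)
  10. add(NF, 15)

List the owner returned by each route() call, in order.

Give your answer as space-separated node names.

Answer: NC NA NC

Derivation:
Op 1: add NA@40 -> ring=[40:NA]
Op 2: add NB@23 -> ring=[23:NB,40:NA]
Op 3: add NC@91 -> ring=[23:NB,40:NA,91:NC]
Op 4: route key 76: smallest pos >= 76 is 91 -> NC
Op 5: add ND@89 -> ring=[23:NB,40:NA,89:ND,91:NC]
Op 6: route key 27: smallest pos >= 27 is 40 -> NA
Op 7: remove ND -> ring=[23:NB,40:NA,91:NC]
Op 8: route key 53: smallest pos >= 53 is 91 -> NC
Op 9: add NE@99 -> ring=[23:NB,40:NA,91:NC,99:NE]
Op 10: add NF@15 -> ring=[15:NF,23:NB,40:NA,91:NC,99:NE]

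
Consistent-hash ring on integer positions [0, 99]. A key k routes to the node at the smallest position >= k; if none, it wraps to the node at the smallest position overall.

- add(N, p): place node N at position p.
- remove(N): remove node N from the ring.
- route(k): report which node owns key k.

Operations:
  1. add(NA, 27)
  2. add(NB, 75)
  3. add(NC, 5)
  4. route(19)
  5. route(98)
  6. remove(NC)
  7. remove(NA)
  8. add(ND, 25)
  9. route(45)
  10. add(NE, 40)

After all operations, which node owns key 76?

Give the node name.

Op 1: add NA@27 -> ring=[27:NA]
Op 2: add NB@75 -> ring=[27:NA,75:NB]
Op 3: add NC@5 -> ring=[5:NC,27:NA,75:NB]
Op 4: route key 19: smallest pos >= 19 is 27 -> NA
Op 5: route key 98: none >= 98, wrap to smallest pos 5 -> NC
Op 6: remove NC -> ring=[27:NA,75:NB]
Op 7: remove NA -> ring=[75:NB]
Op 8: add ND@25 -> ring=[25:ND,75:NB]
Op 9: route key 45: smallest pos >= 45 is 75 -> NB
Op 10: add NE@40 -> ring=[25:ND,40:NE,75:NB]
Final route key 76: none >= 76, wrap to smallest pos 25 -> ND

Answer: ND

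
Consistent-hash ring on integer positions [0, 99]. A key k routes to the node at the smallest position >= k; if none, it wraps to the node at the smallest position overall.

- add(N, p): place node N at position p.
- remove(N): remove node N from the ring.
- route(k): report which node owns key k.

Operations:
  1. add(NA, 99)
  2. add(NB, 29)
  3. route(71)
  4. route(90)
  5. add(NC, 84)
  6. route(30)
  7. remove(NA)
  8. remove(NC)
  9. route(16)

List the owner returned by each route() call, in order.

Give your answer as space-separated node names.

Op 1: add NA@99 -> ring=[99:NA]
Op 2: add NB@29 -> ring=[29:NB,99:NA]
Op 3: route key 71: smallest pos >= 71 is 99 -> NA
Op 4: route key 90: smallest pos >= 90 is 99 -> NA
Op 5: add NC@84 -> ring=[29:NB,84:NC,99:NA]
Op 6: route key 30: smallest pos >= 30 is 84 -> NC
Op 7: remove NA -> ring=[29:NB,84:NC]
Op 8: remove NC -> ring=[29:NB]
Op 9: route key 16: smallest pos >= 16 is 29 -> NB

Answer: NA NA NC NB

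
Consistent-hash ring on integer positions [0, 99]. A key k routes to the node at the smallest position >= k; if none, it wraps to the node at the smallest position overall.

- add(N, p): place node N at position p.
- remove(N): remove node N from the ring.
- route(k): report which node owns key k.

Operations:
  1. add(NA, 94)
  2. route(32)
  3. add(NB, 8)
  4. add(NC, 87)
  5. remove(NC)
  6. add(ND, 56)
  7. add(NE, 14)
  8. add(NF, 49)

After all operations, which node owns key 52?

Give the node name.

Op 1: add NA@94 -> ring=[94:NA]
Op 2: route key 32: smallest pos >= 32 is 94 -> NA
Op 3: add NB@8 -> ring=[8:NB,94:NA]
Op 4: add NC@87 -> ring=[8:NB,87:NC,94:NA]
Op 5: remove NC -> ring=[8:NB,94:NA]
Op 6: add ND@56 -> ring=[8:NB,56:ND,94:NA]
Op 7: add NE@14 -> ring=[8:NB,14:NE,56:ND,94:NA]
Op 8: add NF@49 -> ring=[8:NB,14:NE,49:NF,56:ND,94:NA]
Final route key 52: smallest pos >= 52 is 56 -> ND

Answer: ND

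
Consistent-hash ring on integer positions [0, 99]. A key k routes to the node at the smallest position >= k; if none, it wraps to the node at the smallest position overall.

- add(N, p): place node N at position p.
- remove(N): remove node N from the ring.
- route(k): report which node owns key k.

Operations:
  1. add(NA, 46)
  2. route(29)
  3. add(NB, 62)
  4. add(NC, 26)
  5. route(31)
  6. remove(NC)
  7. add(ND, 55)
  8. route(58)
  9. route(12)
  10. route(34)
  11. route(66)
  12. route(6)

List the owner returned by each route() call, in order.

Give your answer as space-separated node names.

Answer: NA NA NB NA NA NA NA

Derivation:
Op 1: add NA@46 -> ring=[46:NA]
Op 2: route key 29: smallest pos >= 29 is 46 -> NA
Op 3: add NB@62 -> ring=[46:NA,62:NB]
Op 4: add NC@26 -> ring=[26:NC,46:NA,62:NB]
Op 5: route key 31: smallest pos >= 31 is 46 -> NA
Op 6: remove NC -> ring=[46:NA,62:NB]
Op 7: add ND@55 -> ring=[46:NA,55:ND,62:NB]
Op 8: route key 58: smallest pos >= 58 is 62 -> NB
Op 9: route key 12: smallest pos >= 12 is 46 -> NA
Op 10: route key 34: smallest pos >= 34 is 46 -> NA
Op 11: route key 66: none >= 66, wrap to smallest pos 46 -> NA
Op 12: route key 6: smallest pos >= 6 is 46 -> NA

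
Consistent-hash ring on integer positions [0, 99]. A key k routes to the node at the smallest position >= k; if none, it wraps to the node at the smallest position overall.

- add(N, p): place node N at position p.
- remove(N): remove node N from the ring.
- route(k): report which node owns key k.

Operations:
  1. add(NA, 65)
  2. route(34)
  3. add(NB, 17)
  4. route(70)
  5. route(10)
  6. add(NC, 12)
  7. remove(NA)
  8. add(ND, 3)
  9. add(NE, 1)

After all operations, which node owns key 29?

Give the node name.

Answer: NE

Derivation:
Op 1: add NA@65 -> ring=[65:NA]
Op 2: route key 34: smallest pos >= 34 is 65 -> NA
Op 3: add NB@17 -> ring=[17:NB,65:NA]
Op 4: route key 70: none >= 70, wrap to smallest pos 17 -> NB
Op 5: route key 10: smallest pos >= 10 is 17 -> NB
Op 6: add NC@12 -> ring=[12:NC,17:NB,65:NA]
Op 7: remove NA -> ring=[12:NC,17:NB]
Op 8: add ND@3 -> ring=[3:ND,12:NC,17:NB]
Op 9: add NE@1 -> ring=[1:NE,3:ND,12:NC,17:NB]
Final route key 29: none >= 29, wrap to smallest pos 1 -> NE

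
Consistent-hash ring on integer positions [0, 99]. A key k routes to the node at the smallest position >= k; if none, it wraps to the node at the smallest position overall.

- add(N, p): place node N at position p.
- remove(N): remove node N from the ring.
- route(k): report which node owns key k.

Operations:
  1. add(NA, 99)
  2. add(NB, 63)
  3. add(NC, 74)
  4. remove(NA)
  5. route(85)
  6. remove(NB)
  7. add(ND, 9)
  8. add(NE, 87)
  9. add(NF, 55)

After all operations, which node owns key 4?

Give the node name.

Answer: ND

Derivation:
Op 1: add NA@99 -> ring=[99:NA]
Op 2: add NB@63 -> ring=[63:NB,99:NA]
Op 3: add NC@74 -> ring=[63:NB,74:NC,99:NA]
Op 4: remove NA -> ring=[63:NB,74:NC]
Op 5: route key 85: none >= 85, wrap to smallest pos 63 -> NB
Op 6: remove NB -> ring=[74:NC]
Op 7: add ND@9 -> ring=[9:ND,74:NC]
Op 8: add NE@87 -> ring=[9:ND,74:NC,87:NE]
Op 9: add NF@55 -> ring=[9:ND,55:NF,74:NC,87:NE]
Final route key 4: smallest pos >= 4 is 9 -> ND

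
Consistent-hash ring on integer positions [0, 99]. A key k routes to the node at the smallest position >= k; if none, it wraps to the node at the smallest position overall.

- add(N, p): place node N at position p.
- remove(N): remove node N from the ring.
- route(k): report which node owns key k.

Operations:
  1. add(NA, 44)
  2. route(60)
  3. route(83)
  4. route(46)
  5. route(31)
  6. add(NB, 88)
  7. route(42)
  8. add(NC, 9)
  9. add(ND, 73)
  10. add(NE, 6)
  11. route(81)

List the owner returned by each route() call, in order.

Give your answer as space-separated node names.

Answer: NA NA NA NA NA NB

Derivation:
Op 1: add NA@44 -> ring=[44:NA]
Op 2: route key 60: none >= 60, wrap to smallest pos 44 -> NA
Op 3: route key 83: none >= 83, wrap to smallest pos 44 -> NA
Op 4: route key 46: none >= 46, wrap to smallest pos 44 -> NA
Op 5: route key 31: smallest pos >= 31 is 44 -> NA
Op 6: add NB@88 -> ring=[44:NA,88:NB]
Op 7: route key 42: smallest pos >= 42 is 44 -> NA
Op 8: add NC@9 -> ring=[9:NC,44:NA,88:NB]
Op 9: add ND@73 -> ring=[9:NC,44:NA,73:ND,88:NB]
Op 10: add NE@6 -> ring=[6:NE,9:NC,44:NA,73:ND,88:NB]
Op 11: route key 81: smallest pos >= 81 is 88 -> NB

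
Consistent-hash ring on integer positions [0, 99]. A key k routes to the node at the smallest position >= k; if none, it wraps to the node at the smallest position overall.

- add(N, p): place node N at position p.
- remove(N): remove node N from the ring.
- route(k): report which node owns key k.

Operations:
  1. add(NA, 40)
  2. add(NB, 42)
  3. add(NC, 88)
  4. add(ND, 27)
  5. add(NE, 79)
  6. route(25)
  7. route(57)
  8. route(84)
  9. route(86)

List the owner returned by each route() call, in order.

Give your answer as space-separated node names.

Op 1: add NA@40 -> ring=[40:NA]
Op 2: add NB@42 -> ring=[40:NA,42:NB]
Op 3: add NC@88 -> ring=[40:NA,42:NB,88:NC]
Op 4: add ND@27 -> ring=[27:ND,40:NA,42:NB,88:NC]
Op 5: add NE@79 -> ring=[27:ND,40:NA,42:NB,79:NE,88:NC]
Op 6: route key 25: smallest pos >= 25 is 27 -> ND
Op 7: route key 57: smallest pos >= 57 is 79 -> NE
Op 8: route key 84: smallest pos >= 84 is 88 -> NC
Op 9: route key 86: smallest pos >= 86 is 88 -> NC

Answer: ND NE NC NC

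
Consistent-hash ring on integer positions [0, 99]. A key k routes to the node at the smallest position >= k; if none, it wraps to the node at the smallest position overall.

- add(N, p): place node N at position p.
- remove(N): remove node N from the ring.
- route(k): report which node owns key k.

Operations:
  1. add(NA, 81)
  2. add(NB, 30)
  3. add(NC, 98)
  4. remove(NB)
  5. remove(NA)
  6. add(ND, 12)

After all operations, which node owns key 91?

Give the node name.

Answer: NC

Derivation:
Op 1: add NA@81 -> ring=[81:NA]
Op 2: add NB@30 -> ring=[30:NB,81:NA]
Op 3: add NC@98 -> ring=[30:NB,81:NA,98:NC]
Op 4: remove NB -> ring=[81:NA,98:NC]
Op 5: remove NA -> ring=[98:NC]
Op 6: add ND@12 -> ring=[12:ND,98:NC]
Final route key 91: smallest pos >= 91 is 98 -> NC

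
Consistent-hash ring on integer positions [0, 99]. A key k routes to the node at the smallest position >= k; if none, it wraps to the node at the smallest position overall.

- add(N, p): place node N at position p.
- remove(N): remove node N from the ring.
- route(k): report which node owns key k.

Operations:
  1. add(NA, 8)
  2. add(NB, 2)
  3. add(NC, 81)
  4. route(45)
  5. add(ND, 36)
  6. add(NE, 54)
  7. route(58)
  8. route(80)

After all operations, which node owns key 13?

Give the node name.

Answer: ND

Derivation:
Op 1: add NA@8 -> ring=[8:NA]
Op 2: add NB@2 -> ring=[2:NB,8:NA]
Op 3: add NC@81 -> ring=[2:NB,8:NA,81:NC]
Op 4: route key 45: smallest pos >= 45 is 81 -> NC
Op 5: add ND@36 -> ring=[2:NB,8:NA,36:ND,81:NC]
Op 6: add NE@54 -> ring=[2:NB,8:NA,36:ND,54:NE,81:NC]
Op 7: route key 58: smallest pos >= 58 is 81 -> NC
Op 8: route key 80: smallest pos >= 80 is 81 -> NC
Final route key 13: smallest pos >= 13 is 36 -> ND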